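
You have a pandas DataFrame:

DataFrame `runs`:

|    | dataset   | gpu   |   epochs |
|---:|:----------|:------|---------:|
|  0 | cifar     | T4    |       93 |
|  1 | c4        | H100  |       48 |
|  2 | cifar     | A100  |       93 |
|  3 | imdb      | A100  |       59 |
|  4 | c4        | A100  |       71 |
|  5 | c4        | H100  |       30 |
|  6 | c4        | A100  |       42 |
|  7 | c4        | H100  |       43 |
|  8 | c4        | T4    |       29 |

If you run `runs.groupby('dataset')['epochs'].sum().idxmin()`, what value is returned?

imdb

group by dataset, sum of epochs:
dataset
c4       263
cifar    186
imdb      59
Name: epochs, dtype: int64
The label with the smallest value is imdb.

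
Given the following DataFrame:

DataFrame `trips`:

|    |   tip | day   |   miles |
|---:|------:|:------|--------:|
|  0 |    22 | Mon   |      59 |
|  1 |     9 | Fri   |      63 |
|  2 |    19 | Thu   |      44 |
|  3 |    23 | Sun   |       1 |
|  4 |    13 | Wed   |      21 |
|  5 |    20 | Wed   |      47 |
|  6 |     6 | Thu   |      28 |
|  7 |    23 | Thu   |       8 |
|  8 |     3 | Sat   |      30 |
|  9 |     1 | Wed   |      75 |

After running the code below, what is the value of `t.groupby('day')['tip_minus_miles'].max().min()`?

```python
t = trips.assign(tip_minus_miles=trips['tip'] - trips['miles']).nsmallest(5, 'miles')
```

-27

add column tip_minus_miles = trips['tip'] - trips['miles']:
   tip  day  miles  tip_minus_miles
0   22  Mon     59              -37
1    9  Fri     63              -54
2   19  Thu     44              -25
3   23  Sun      1               22
4   13  Wed     21               -8
5   20  Wed     47              -27
6    6  Thu     28              -22
7   23  Thu      8               15
8    3  Sat     30              -27
9    1  Wed     75              -74
take 5 rows with smallest miles:
   tip  day  miles  tip_minus_miles
3   23  Sun      1               22
7   23  Thu      8               15
4   13  Wed     21               -8
6    6  Thu     28              -22
8    3  Sat     30              -27
group by day, max of tip_minus_miles:
day
Sat   -27
Sun    22
Thu    15
Wed    -8
Name: tip_minus_miles, dtype: int64
min of the resulting series → -27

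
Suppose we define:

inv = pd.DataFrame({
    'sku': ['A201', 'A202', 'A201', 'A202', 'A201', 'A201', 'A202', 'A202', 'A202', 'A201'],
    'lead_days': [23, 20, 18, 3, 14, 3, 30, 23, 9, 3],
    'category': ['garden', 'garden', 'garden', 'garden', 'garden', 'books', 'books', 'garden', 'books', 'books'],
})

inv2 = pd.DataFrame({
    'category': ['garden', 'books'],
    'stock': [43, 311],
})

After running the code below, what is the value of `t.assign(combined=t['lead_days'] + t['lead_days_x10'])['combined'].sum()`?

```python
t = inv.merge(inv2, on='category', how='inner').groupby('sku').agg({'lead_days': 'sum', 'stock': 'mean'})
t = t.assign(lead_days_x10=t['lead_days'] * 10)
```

1606

merge on 'category' (how='inner') → 10 rows:
    sku  lead_days category  stock
0  A201         23   garden     43
1  A202         20   garden     43
2  A201         18   garden     43
3  A202          3   garden     43
4  A201         14   garden     43
5  A201          3    books    311
6  A202         30    books    311
7  A202         23   garden     43
8  A202          9    books    311
9  A201          3    books    311
group by sku: sum(lead_days), mean(stock):
      lead_days  stock
sku                   
A201         61  150.2
A202         85  150.2
add column lead_days_x10 = t['lead_days'] * 10:
      lead_days  stock  lead_days_x10
sku                                  
A201         61  150.2            610
A202         85  150.2            850
add column combined = t['lead_days'] + t['lead_days_x10']:
      lead_days  stock  lead_days_x10  combined
sku                                            
A201         61  150.2            610       671
A202         85  150.2            850       935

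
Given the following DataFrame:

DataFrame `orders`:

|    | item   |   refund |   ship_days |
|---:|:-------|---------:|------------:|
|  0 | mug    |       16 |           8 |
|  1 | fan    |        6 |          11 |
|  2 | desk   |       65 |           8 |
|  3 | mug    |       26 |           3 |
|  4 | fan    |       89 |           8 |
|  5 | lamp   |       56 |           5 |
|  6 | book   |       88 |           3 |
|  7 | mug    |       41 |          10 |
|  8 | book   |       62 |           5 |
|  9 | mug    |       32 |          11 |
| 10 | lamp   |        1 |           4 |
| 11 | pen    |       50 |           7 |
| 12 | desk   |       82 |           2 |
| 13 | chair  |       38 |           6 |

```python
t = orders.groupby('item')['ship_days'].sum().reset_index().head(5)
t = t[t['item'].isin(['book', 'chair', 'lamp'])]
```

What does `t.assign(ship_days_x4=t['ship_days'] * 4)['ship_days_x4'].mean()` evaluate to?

group by item, sum of ship_days:
item
book      8
chair     6
desk     10
fan      19
lamp      9
mug      32
pen       7
Name: ship_days, dtype: int64
reset_index():
    item  ship_days
0   book          8
1  chair          6
2   desk         10
3    fan         19
4   lamp          9
5    mug         32
6    pen          7
take first 5 rows:
    item  ship_days
0   book          8
1  chair          6
2   desk         10
3    fan         19
4   lamp          9
filter rows where item in ['book', 'chair', 'lamp']:
    item  ship_days
0   book          8
1  chair          6
4   lamp          9
add column ship_days_x4 = t['ship_days'] * 4:
    item  ship_days  ship_days_x4
0   book          8            32
1  chair          6            24
4   lamp          9            36

30.6666666667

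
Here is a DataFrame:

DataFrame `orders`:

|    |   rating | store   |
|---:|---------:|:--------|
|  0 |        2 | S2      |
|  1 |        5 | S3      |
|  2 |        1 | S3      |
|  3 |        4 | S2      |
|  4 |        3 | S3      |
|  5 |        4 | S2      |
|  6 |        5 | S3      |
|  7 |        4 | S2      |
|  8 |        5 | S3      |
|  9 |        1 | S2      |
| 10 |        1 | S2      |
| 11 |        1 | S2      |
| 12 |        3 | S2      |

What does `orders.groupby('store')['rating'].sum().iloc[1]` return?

19

group by store, sum of rating:
store
S2    20
S3    19
Name: rating, dtype: int64
Taking the value at position 1 gives 19.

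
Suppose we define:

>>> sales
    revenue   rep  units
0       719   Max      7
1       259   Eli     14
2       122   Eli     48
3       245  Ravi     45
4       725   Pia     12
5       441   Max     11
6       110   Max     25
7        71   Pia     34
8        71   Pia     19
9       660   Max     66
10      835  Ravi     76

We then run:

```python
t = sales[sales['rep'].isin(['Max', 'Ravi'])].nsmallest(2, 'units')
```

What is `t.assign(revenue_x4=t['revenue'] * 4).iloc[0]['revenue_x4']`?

filter rows where rep in ['Max', 'Ravi']:
    revenue   rep  units
0       719   Max      7
3       245  Ravi     45
5       441   Max     11
6       110   Max     25
9       660   Max     66
10      835  Ravi     76
take 2 rows with smallest units:
   revenue  rep  units
0      719  Max      7
5      441  Max     11
add column revenue_x4 = t['revenue'] * 4:
   revenue  rep  units  revenue_x4
0      719  Max      7        2876
5      441  Max     11        1764

2876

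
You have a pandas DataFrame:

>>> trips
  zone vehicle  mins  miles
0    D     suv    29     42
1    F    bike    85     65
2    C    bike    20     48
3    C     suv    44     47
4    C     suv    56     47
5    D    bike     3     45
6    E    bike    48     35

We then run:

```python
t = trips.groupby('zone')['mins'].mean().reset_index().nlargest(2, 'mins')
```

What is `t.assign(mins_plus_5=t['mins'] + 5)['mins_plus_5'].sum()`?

143.0

group by zone, mean of mins:
zone
C    40.0
D    16.0
E    48.0
F    85.0
Name: mins, dtype: float64
reset_index():
  zone  mins
0    C  40.0
1    D  16.0
2    E  48.0
3    F  85.0
take 2 rows with largest mins:
  zone  mins
3    F  85.0
2    E  48.0
add column mins_plus_5 = t['mins'] + 5:
  zone  mins  mins_plus_5
3    F  85.0         90.0
2    E  48.0         53.0
So sum() = 143.0.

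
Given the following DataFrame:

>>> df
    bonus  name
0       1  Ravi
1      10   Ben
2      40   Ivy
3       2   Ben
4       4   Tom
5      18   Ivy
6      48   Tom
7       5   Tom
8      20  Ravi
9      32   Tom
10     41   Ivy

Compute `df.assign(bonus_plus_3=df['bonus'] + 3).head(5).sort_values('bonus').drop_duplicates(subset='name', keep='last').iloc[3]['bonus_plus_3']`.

43

add column bonus_plus_3 = df['bonus'] + 3:
    bonus  name  bonus_plus_3
0       1  Ravi             4
1      10   Ben            13
2      40   Ivy            43
3       2   Ben             5
4       4   Tom             7
5      18   Ivy            21
6      48   Tom            51
7       5   Tom             8
8      20  Ravi            23
9      32   Tom            35
10     41   Ivy            44
take first 5 rows:
   bonus  name  bonus_plus_3
0      1  Ravi             4
1     10   Ben            13
2     40   Ivy            43
3      2   Ben             5
4      4   Tom             7
sort by bonus:
   bonus  name  bonus_plus_3
0      1  Ravi             4
3      2   Ben             5
4      4   Tom             7
1     10   Ben            13
2     40   Ivy            43
drop duplicate name (keep=last):
   bonus  name  bonus_plus_3
0      1  Ravi             4
4      4   Tom             7
1     10   Ben            13
2     40   Ivy            43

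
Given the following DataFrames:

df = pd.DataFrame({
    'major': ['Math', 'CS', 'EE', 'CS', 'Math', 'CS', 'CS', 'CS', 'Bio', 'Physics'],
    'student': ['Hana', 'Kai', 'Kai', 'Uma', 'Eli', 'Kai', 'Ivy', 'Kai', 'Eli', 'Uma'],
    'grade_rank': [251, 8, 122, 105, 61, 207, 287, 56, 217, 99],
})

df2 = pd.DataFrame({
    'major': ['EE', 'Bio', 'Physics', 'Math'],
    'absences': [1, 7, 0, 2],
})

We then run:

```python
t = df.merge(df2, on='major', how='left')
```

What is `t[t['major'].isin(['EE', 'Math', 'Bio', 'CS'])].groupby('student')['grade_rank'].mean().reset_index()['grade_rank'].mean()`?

176.05

merge on 'major' (how='left') → 10 rows:
     major student  grade_rank  absences
0     Math    Hana         251       2.0
1       CS     Kai           8       NaN
2       EE     Kai         122       1.0
3       CS     Uma         105       NaN
4     Math     Eli          61       2.0
5       CS     Kai         207       NaN
6       CS     Ivy         287       NaN
7       CS     Kai          56       NaN
8      Bio     Eli         217       7.0
9  Physics     Uma          99       0.0
filter rows where major in ['EE', 'Math', 'Bio', 'CS']:
  major student  grade_rank  absences
0  Math    Hana         251       2.0
1    CS     Kai           8       NaN
2    EE     Kai         122       1.0
3    CS     Uma         105       NaN
4  Math     Eli          61       2.0
5    CS     Kai         207       NaN
6    CS     Ivy         287       NaN
7    CS     Kai          56       NaN
8   Bio     Eli         217       7.0
group by student, mean of grade_rank:
student
Eli     139.00
Hana    251.00
Ivy     287.00
Kai      98.25
Uma     105.00
Name: grade_rank, dtype: float64
reset_index():
  student  grade_rank
0     Eli      139.00
1    Hana      251.00
2     Ivy      287.00
3     Kai       98.25
4     Uma      105.00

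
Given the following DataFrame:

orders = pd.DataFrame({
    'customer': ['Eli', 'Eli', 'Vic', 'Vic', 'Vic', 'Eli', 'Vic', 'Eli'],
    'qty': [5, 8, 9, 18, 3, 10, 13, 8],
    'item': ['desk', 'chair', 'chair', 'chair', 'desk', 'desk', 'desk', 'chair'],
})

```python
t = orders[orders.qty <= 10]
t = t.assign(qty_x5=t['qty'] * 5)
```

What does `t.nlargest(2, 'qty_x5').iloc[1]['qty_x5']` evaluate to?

45

filter rows where qty <= 10:
  customer  qty   item
0      Eli    5   desk
1      Eli    8  chair
2      Vic    9  chair
4      Vic    3   desk
5      Eli   10   desk
7      Eli    8  chair
add column qty_x5 = t['qty'] * 5:
  customer  qty   item  qty_x5
0      Eli    5   desk      25
1      Eli    8  chair      40
2      Vic    9  chair      45
4      Vic    3   desk      15
5      Eli   10   desk      50
7      Eli    8  chair      40
take 2 rows with largest qty_x5:
  customer  qty   item  qty_x5
5      Eli   10   desk      50
2      Vic    9  chair      45
So iloc[1]['qty_x5'] = 45.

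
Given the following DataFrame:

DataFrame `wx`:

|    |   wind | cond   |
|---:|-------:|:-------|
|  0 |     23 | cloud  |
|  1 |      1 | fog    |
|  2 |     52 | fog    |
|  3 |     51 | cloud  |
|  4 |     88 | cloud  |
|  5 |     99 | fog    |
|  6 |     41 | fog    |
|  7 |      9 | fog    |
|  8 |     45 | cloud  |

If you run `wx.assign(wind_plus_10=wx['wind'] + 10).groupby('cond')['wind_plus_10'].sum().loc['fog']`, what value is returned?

add column wind_plus_10 = wx['wind'] + 10:
   wind   cond  wind_plus_10
0    23  cloud            33
1     1    fog            11
2    52    fog            62
3    51  cloud            61
4    88  cloud            98
5    99    fog           109
6    41    fog            51
7     9    fog            19
8    45  cloud            55
group by cond, sum of wind_plus_10:
cond
cloud    247
fog      252
Name: wind_plus_10, dtype: int64
Reading off the value at index 'fog', we get 252.

252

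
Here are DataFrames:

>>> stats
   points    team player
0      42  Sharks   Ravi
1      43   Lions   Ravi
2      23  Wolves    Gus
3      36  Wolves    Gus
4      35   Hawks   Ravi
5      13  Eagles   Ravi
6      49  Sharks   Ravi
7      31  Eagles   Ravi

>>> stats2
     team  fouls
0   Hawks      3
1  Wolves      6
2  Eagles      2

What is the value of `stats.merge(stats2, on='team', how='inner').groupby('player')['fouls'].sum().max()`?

merge on 'team' (how='inner') → 5 rows:
   points    team player  fouls
0      23  Wolves    Gus      6
1      36  Wolves    Gus      6
2      35   Hawks   Ravi      3
3      13  Eagles   Ravi      2
4      31  Eagles   Ravi      2
group by player, sum of fouls:
player
Gus     12
Ravi     7
Name: fouls, dtype: int64

12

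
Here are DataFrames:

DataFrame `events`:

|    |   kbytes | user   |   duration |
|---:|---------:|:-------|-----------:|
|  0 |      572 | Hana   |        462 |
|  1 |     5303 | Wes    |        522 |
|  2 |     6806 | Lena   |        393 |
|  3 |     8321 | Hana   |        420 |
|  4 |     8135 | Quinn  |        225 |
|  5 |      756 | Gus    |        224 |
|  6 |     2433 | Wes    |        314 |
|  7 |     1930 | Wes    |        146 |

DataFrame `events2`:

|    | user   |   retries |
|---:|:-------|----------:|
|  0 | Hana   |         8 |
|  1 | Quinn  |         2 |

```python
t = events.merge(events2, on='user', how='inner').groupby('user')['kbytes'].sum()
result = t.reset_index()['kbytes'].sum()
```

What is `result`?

merge on 'user' (how='inner') → 3 rows:
   kbytes   user  duration  retries
0     572   Hana       462        8
1    8321   Hana       420        8
2    8135  Quinn       225        2
group by user, sum of kbytes:
user
Hana     8893
Quinn    8135
Name: kbytes, dtype: int64
reset_index():
    user  kbytes
0   Hana    8893
1  Quinn    8135
Then the sum of column 'kbytes': 17028

17028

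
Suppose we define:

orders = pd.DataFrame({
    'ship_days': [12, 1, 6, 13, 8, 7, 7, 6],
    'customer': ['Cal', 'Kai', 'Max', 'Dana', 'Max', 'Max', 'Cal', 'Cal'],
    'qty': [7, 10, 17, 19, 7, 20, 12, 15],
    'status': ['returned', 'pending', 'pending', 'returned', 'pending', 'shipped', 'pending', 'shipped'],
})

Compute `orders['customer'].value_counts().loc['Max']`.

3

value_counts of customer:
customer
Cal     3
Max     3
Kai     1
Dana    1
Name: count, dtype: int64
So loc['Max'] = 3.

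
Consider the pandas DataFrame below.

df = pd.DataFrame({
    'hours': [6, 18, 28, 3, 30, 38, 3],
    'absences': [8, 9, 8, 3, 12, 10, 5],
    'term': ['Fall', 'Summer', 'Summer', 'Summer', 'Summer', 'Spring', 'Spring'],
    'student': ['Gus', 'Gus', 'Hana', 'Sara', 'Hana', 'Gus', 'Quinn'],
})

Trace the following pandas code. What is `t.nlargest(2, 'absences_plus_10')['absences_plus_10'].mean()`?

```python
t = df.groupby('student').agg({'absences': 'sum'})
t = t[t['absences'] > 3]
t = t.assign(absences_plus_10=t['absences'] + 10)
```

group by student, sum of absences:
         absences
student          
Gus            27
Hana           20
Quinn           5
Sara            3
filter rows where absences > 3:
         absences
student          
Gus            27
Hana           20
Quinn           5
add column absences_plus_10 = t['absences'] + 10:
         absences  absences_plus_10
student                            
Gus            27                37
Hana           20                30
Quinn           5                15
take 2 rows with largest absences_plus_10:
         absences  absences_plus_10
student                            
Gus            27                37
Hana           20                30
Then the mean of column 'absences_plus_10': 33.5

33.5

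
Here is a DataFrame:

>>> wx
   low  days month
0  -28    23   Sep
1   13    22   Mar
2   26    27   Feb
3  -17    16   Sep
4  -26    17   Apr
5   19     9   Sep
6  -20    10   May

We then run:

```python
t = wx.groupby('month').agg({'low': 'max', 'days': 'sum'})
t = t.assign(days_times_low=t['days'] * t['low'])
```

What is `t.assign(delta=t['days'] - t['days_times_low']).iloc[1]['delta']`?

group by month: max(low), sum(days):
       low  days
month           
Apr    -26    17
Feb     26    27
Mar     13    22
May    -20    10
Sep     19    48
add column days_times_low = t['days'] * t['low']:
       low  days  days_times_low
month                           
Apr    -26    17            -442
Feb     26    27             702
Mar     13    22             286
May    -20    10            -200
Sep     19    48             912
add column delta = t['days'] - t['days_times_low']:
       low  days  days_times_low  delta
month                                  
Apr    -26    17            -442    459
Feb     26    27             702   -675
Mar     13    22             286   -264
May    -20    10            -200    210
Sep     19    48             912   -864
The value at position 1, column 'delta' is -675.

-675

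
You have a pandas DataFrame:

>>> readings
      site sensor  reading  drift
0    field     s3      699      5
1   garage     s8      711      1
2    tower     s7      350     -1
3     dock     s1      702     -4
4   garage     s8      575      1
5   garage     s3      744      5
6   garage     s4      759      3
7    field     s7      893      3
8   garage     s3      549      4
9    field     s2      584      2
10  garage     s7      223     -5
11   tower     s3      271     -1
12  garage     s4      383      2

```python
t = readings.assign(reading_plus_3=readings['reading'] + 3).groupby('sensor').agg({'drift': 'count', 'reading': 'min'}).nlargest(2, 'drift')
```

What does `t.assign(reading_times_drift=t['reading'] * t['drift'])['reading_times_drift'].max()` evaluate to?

add column reading_plus_3 = readings['reading'] + 3:
      site sensor  reading  drift  reading_plus_3
0    field     s3      699      5             702
1   garage     s8      711      1             714
2    tower     s7      350     -1             353
3     dock     s1      702     -4             705
4   garage     s8      575      1             578
5   garage     s3      744      5             747
6   garage     s4      759      3             762
7    field     s7      893      3             896
8   garage     s3      549      4             552
9    field     s2      584      2             587
10  garage     s7      223     -5             226
11   tower     s3      271     -1             274
12  garage     s4      383      2             386
group by sensor: count(drift), min(reading):
        drift  reading
sensor                
s1          1      702
s2          1      584
s3          4      271
s4          2      383
s7          3      223
s8          2      575
take 2 rows with largest drift:
        drift  reading
sensor                
s3          4      271
s7          3      223
add column reading_times_drift = t['reading'] * t['drift']:
        drift  reading  reading_times_drift
sensor                                     
s3          4      271                 1084
s7          3      223                  669
Taking the max of column 'reading_times_drift' gives 1084.

1084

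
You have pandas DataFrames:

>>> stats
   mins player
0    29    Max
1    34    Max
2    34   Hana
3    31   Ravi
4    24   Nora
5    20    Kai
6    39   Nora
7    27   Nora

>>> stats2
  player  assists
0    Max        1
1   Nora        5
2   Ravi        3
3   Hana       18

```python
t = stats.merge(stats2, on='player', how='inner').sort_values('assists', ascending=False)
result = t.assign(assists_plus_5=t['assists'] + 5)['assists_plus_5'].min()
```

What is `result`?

merge on 'player' (how='inner') → 7 rows:
   mins player  assists
0    29    Max        1
1    34    Max        1
2    34   Hana       18
3    31   Ravi        3
4    24   Nora        5
5    39   Nora        5
6    27   Nora        5
sort by assists descending:
   mins player  assists
2    34   Hana       18
4    24   Nora        5
5    39   Nora        5
6    27   Nora        5
3    31   Ravi        3
0    29    Max        1
1    34    Max        1
add column assists_plus_5 = t['assists'] + 5:
   mins player  assists  assists_plus_5
2    34   Hana       18              23
4    24   Nora        5              10
5    39   Nora        5              10
6    27   Nora        5              10
3    31   Ravi        3               8
0    29    Max        1               6
1    34    Max        1               6
Finally, min of column 'assists_plus_5' = 6.

6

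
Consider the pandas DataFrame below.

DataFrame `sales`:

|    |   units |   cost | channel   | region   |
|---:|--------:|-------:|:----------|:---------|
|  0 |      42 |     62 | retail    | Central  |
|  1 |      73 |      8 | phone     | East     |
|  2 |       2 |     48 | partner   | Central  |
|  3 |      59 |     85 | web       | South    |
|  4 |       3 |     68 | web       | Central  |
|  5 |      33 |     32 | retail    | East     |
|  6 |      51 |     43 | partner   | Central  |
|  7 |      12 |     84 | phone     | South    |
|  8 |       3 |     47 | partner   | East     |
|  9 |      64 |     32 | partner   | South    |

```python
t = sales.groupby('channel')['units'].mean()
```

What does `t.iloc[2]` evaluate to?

group by channel, mean of units:
channel
partner    30.0
phone      42.5
retail     37.5
web        31.0
Name: units, dtype: float64
value at position 2 → 37.5

37.5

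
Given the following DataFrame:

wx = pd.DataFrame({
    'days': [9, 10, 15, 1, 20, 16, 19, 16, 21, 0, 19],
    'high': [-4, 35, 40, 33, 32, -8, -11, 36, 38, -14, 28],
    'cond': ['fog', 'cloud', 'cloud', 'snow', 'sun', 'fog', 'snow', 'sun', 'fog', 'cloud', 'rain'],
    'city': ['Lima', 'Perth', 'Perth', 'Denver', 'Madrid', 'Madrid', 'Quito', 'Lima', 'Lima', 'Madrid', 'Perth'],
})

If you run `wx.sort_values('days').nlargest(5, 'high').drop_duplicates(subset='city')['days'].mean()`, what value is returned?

12.3333333333

sort by days:
    days  high   cond    city
9      0   -14  cloud  Madrid
3      1    33   snow  Denver
0      9    -4    fog    Lima
1     10    35  cloud   Perth
2     15    40  cloud   Perth
5     16    -8    fog  Madrid
7     16    36    sun    Lima
6     19   -11   snow   Quito
10    19    28   rain   Perth
4     20    32    sun  Madrid
8     21    38    fog    Lima
take 5 rows with largest high:
   days  high   cond    city
2    15    40  cloud   Perth
8    21    38    fog    Lima
7    16    36    sun    Lima
1    10    35  cloud   Perth
3     1    33   snow  Denver
drop duplicate city (keep=first):
   days  high   cond    city
2    15    40  cloud   Perth
8    21    38    fog    Lima
3     1    33   snow  Denver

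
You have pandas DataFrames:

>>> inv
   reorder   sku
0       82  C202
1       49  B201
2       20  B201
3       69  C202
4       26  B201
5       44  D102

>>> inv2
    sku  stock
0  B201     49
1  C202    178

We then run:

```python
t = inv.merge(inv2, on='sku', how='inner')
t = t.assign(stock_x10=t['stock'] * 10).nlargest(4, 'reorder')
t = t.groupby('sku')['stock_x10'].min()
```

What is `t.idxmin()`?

merge on 'sku' (how='inner') → 5 rows:
   reorder   sku  stock
0       82  C202    178
1       49  B201     49
2       20  B201     49
3       69  C202    178
4       26  B201     49
add column stock_x10 = t['stock'] * 10:
   reorder   sku  stock  stock_x10
0       82  C202    178       1780
1       49  B201     49        490
2       20  B201     49        490
3       69  C202    178       1780
4       26  B201     49        490
take 4 rows with largest reorder:
   reorder   sku  stock  stock_x10
0       82  C202    178       1780
3       69  C202    178       1780
1       49  B201     49        490
4       26  B201     49        490
group by sku, min of stock_x10:
sku
B201     490
C202    1780
Name: stock_x10, dtype: int64
Taking the label with the smallest value gives B201.

B201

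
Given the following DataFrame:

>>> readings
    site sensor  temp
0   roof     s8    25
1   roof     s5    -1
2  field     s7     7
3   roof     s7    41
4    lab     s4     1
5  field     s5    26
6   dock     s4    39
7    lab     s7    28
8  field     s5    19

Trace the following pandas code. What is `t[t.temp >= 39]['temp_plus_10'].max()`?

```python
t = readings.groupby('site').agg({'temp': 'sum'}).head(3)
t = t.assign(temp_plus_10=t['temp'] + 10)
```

group by site, sum of temp:
       temp
site       
dock     39
field    52
lab      29
roof     65
take first 3 rows:
       temp
site       
dock     39
field    52
lab      29
add column temp_plus_10 = t['temp'] + 10:
       temp  temp_plus_10
site                     
dock     39            49
field    52            62
lab      29            39
filter rows where temp >= 39:
       temp  temp_plus_10
site                     
dock     39            49
field    52            62

62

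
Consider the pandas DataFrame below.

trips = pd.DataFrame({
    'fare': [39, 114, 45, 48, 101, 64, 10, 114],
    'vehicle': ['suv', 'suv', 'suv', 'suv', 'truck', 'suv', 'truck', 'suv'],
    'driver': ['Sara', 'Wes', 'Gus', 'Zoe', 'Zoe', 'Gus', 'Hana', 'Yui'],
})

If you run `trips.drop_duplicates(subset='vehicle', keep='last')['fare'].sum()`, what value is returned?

124

drop duplicate vehicle (keep=last):
   fare vehicle driver
6    10   truck   Hana
7   114     suv    Yui
Reading off the sum of column 'fare', we get 124.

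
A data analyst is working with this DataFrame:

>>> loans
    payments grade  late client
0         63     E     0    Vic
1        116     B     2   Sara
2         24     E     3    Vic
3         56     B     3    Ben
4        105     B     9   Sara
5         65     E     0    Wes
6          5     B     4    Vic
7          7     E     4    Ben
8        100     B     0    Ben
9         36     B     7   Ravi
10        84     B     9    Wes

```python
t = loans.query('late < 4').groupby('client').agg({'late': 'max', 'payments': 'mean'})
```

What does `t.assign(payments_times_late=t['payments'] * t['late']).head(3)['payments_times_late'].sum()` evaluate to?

596.5

filter rows where late < 4:
   payments grade  late client
0        63     E     0    Vic
1       116     B     2   Sara
2        24     E     3    Vic
3        56     B     3    Ben
5        65     E     0    Wes
8       100     B     0    Ben
group by client: max(late), mean(payments):
        late  payments
client                
Ben        3      78.0
Sara       2     116.0
Vic        3      43.5
Wes        0      65.0
add column payments_times_late = t['payments'] * t['late']:
        late  payments  payments_times_late
client                                     
Ben        3      78.0                234.0
Sara       2     116.0                232.0
Vic        3      43.5                130.5
Wes        0      65.0                  0.0
take first 3 rows:
        late  payments  payments_times_late
client                                     
Ben        3      78.0                234.0
Sara       2     116.0                232.0
Vic        3      43.5                130.5
Finally, sum of column 'payments_times_late' = 596.5.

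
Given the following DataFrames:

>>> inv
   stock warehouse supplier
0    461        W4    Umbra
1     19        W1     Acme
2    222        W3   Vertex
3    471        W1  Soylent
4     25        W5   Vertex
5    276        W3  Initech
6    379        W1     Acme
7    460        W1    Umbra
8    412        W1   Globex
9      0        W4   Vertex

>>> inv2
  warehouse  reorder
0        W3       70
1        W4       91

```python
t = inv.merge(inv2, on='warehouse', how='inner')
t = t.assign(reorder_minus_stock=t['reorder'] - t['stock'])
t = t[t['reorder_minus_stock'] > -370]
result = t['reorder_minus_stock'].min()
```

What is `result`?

merge on 'warehouse' (how='inner') → 4 rows:
   stock warehouse supplier  reorder
0    461        W4    Umbra       91
1    222        W3   Vertex       70
2    276        W3  Initech       70
3      0        W4   Vertex       91
add column reorder_minus_stock = t['reorder'] - t['stock']:
   stock warehouse supplier  reorder  reorder_minus_stock
0    461        W4    Umbra       91                 -370
1    222        W3   Vertex       70                 -152
2    276        W3  Initech       70                 -206
3      0        W4   Vertex       91                   91
filter rows where reorder_minus_stock > -370:
   stock warehouse supplier  reorder  reorder_minus_stock
1    222        W3   Vertex       70                 -152
2    276        W3  Initech       70                 -206
3      0        W4   Vertex       91                   91
Reading off the min of column 'reorder_minus_stock', we get -206.

-206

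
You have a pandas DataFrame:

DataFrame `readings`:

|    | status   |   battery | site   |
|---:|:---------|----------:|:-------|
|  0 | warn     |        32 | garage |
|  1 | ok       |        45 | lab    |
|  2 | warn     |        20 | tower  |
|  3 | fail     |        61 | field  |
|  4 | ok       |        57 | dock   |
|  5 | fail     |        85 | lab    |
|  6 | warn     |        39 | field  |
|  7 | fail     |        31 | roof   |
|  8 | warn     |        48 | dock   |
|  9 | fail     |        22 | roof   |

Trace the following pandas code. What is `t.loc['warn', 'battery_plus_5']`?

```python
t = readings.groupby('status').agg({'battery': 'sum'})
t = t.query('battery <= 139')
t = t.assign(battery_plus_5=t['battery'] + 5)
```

group by status, sum of battery:
        battery
status         
fail        199
ok          102
warn        139
filter rows where battery <= 139:
        battery
status         
ok          102
warn        139
add column battery_plus_5 = t['battery'] + 5:
        battery  battery_plus_5
status                         
ok          102             107
warn        139             144
Reading off the value at row 'warn', column 'battery_plus_5', we get 144.

144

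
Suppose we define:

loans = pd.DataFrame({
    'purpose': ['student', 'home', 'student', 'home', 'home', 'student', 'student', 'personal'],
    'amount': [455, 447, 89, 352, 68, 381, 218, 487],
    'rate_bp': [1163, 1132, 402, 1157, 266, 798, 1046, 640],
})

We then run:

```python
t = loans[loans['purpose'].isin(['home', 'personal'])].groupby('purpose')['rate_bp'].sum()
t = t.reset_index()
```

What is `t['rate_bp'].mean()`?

filter rows where purpose in ['home', 'personal']:
    purpose  amount  rate_bp
1      home     447     1132
3      home     352     1157
4      home      68      266
7  personal     487      640
group by purpose, sum of rate_bp:
purpose
home        2555
personal     640
Name: rate_bp, dtype: int64
reset_index():
    purpose  rate_bp
0      home     2555
1  personal      640

1597.5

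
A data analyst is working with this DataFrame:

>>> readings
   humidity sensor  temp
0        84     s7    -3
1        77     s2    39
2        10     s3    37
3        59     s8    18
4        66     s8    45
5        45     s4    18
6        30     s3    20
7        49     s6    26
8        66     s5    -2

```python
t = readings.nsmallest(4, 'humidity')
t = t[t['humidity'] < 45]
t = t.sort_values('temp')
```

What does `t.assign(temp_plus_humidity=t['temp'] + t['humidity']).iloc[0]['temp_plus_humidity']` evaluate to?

50

take 4 rows with smallest humidity:
   humidity sensor  temp
2        10     s3    37
6        30     s3    20
5        45     s4    18
7        49     s6    26
filter rows where humidity < 45:
   humidity sensor  temp
2        10     s3    37
6        30     s3    20
sort by temp:
   humidity sensor  temp
6        30     s3    20
2        10     s3    37
add column temp_plus_humidity = t['temp'] + t['humidity']:
   humidity sensor  temp  temp_plus_humidity
6        30     s3    20                  50
2        10     s3    37                  47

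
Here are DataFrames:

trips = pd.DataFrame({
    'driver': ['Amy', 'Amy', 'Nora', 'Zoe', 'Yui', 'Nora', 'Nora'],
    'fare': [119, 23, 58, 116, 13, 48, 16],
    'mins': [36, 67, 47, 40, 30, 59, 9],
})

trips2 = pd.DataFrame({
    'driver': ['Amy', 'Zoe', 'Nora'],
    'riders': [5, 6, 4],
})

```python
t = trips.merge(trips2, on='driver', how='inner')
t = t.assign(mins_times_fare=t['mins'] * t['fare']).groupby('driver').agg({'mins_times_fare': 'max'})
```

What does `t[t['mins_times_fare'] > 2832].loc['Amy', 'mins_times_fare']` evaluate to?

merge on 'driver' (how='inner') → 6 rows:
  driver  fare  mins  riders
0    Amy   119    36       5
1    Amy    23    67       5
2   Nora    58    47       4
3    Zoe   116    40       6
4   Nora    48    59       4
5   Nora    16     9       4
add column mins_times_fare = t['mins'] * t['fare']:
  driver  fare  mins  riders  mins_times_fare
0    Amy   119    36       5             4284
1    Amy    23    67       5             1541
2   Nora    58    47       4             2726
3    Zoe   116    40       6             4640
4   Nora    48    59       4             2832
5   Nora    16     9       4              144
group by driver, max of mins_times_fare:
        mins_times_fare
driver                 
Amy                4284
Nora               2832
Zoe                4640
filter rows where mins_times_fare > 2832:
        mins_times_fare
driver                 
Amy                4284
Zoe                4640
So loc['Amy', 'mins_times_fare'] = 4284.

4284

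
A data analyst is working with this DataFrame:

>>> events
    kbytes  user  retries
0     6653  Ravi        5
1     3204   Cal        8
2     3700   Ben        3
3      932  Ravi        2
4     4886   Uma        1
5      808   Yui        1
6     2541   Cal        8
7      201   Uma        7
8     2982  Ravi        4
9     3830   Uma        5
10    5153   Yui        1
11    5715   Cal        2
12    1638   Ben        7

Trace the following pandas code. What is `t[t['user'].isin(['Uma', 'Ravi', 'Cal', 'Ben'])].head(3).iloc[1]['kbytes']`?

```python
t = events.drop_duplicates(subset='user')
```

3204

drop duplicate user (keep=first):
   kbytes  user  retries
0    6653  Ravi        5
1    3204   Cal        8
2    3700   Ben        3
4    4886   Uma        1
5     808   Yui        1
filter rows where user in ['Uma', 'Ravi', 'Cal', 'Ben']:
   kbytes  user  retries
0    6653  Ravi        5
1    3204   Cal        8
2    3700   Ben        3
4    4886   Uma        1
take first 3 rows:
   kbytes  user  retries
0    6653  Ravi        5
1    3204   Cal        8
2    3700   Ben        3
Taking the value at position 1, column 'kbytes' gives 3204.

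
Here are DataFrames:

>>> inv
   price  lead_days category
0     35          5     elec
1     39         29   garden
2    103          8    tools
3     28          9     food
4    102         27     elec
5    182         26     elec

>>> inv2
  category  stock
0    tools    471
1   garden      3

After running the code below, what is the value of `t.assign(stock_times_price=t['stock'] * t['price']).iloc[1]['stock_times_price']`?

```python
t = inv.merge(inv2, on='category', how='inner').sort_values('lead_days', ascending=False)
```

merge on 'category' (how='inner') → 2 rows:
   price  lead_days category  stock
0     39         29   garden      3
1    103          8    tools    471
sort by lead_days descending:
   price  lead_days category  stock
0     39         29   garden      3
1    103          8    tools    471
add column stock_times_price = t['stock'] * t['price']:
   price  lead_days category  stock  stock_times_price
0     39         29   garden      3                117
1    103          8    tools    471              48513

48513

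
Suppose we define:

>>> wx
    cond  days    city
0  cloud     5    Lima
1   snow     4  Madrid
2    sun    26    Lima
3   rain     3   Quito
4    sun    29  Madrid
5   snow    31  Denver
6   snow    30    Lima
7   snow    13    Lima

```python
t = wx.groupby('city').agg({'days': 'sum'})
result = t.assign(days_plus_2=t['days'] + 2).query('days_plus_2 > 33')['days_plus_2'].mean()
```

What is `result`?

group by city, sum of days:
        days
city        
Denver    31
Lima      74
Madrid    33
Quito      3
add column days_plus_2 = t['days'] + 2:
        days  days_plus_2
city                     
Denver    31           33
Lima      74           76
Madrid    33           35
Quito      3            5
filter rows where days_plus_2 > 33:
        days  days_plus_2
city                     
Lima      74           76
Madrid    33           35

55.5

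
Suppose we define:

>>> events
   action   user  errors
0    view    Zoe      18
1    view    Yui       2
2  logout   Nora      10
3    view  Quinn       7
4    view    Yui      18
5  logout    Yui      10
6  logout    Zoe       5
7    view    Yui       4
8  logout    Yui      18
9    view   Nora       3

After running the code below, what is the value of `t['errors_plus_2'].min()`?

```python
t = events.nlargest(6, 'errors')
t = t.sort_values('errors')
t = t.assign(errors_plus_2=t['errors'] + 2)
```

take 6 rows with largest errors:
   action   user  errors
0    view    Zoe      18
4    view    Yui      18
8  logout    Yui      18
2  logout   Nora      10
5  logout    Yui      10
3    view  Quinn       7
sort by errors:
   action   user  errors
3    view  Quinn       7
2  logout   Nora      10
5  logout    Yui      10
0    view    Zoe      18
4    view    Yui      18
8  logout    Yui      18
add column errors_plus_2 = t['errors'] + 2:
   action   user  errors  errors_plus_2
3    view  Quinn       7              9
2  logout   Nora      10             12
5  logout    Yui      10             12
0    view    Zoe      18             20
4    view    Yui      18             20
8  logout    Yui      18             20
Then the min of column 'errors_plus_2': 9

9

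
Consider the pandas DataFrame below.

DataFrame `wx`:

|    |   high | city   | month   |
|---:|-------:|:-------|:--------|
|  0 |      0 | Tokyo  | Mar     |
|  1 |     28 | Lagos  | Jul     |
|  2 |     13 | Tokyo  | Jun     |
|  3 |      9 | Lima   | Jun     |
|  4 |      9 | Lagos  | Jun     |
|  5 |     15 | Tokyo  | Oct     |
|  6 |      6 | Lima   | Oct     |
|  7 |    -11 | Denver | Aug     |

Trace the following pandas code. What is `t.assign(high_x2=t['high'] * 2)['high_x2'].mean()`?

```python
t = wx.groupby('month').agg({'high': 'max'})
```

18.0

group by month, max of high:
       high
month      
Aug     -11
Jul      28
Jun      13
Mar       0
Oct      15
add column high_x2 = t['high'] * 2:
       high  high_x2
month               
Aug     -11      -22
Jul      28       56
Jun      13       26
Mar       0        0
Oct      15       30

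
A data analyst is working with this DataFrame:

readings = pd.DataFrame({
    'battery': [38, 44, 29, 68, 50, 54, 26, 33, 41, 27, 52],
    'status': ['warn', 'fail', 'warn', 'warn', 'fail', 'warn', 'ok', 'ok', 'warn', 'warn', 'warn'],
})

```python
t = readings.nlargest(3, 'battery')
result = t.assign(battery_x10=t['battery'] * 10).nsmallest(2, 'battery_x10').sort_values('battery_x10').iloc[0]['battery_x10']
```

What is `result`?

520

take 3 rows with largest battery:
    battery status
3        68   warn
5        54   warn
10       52   warn
add column battery_x10 = t['battery'] * 10:
    battery status  battery_x10
3        68   warn          680
5        54   warn          540
10       52   warn          520
take 2 rows with smallest battery_x10:
    battery status  battery_x10
10       52   warn          520
5        54   warn          540
sort by battery_x10:
    battery status  battery_x10
10       52   warn          520
5        54   warn          540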